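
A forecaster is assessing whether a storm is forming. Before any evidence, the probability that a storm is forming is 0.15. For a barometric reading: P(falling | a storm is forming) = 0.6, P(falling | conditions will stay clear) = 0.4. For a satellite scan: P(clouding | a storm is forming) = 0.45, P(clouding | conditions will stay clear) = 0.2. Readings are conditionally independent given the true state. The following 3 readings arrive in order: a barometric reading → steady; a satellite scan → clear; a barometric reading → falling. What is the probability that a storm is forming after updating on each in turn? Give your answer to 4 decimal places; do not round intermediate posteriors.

0.1082

Apply Bayes' rule sequentially, carrying P(storm) forward.
After a barometric reading='steady': P(storm) = 0.4·0.1500 / (0.4·0.1500 + 0.6·0.8500) ≈ 0.1053
After a satellite scan='clear': P(storm) = 0.55·0.1053 / (0.55·0.1053 + 0.8·0.8947) ≈ 0.0748
After a barometric reading='falling': P(storm) = 0.6·0.0748 / (0.6·0.0748 + 0.4·0.9252) ≈ 0.1082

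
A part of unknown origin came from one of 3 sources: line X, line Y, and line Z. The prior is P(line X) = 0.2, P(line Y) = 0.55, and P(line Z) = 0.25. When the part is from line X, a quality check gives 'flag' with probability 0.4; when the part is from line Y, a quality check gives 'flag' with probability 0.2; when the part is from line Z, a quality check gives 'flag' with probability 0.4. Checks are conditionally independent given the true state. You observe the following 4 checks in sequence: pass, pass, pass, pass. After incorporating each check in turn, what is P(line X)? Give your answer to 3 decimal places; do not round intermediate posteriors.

0.091

After 'pass': normaliser = 0.6·0.2000 + 0.8·0.5500 + 0.6·0.2500; P(line X) ≈ 0.1690, P(line Y) ≈ 0.6197, P(line Z) ≈ 0.2113
After 'pass': normaliser = 0.6·0.1690 + 0.8·0.6197 + 0.6·0.2113; P(line X) ≈ 0.1401, P(line Y) ≈ 0.6848, P(line Z) ≈ 0.1751
After 'pass': normaliser = 0.6·0.1401 + 0.8·0.6848 + 0.6·0.1751; P(line X) ≈ 0.1140, P(line Y) ≈ 0.7434, P(line Z) ≈ 0.1426
After 'pass': normaliser = 0.6·0.1140 + 0.8·0.7434 + 0.6·0.1426; P(line X) ≈ 0.0914, P(line Y) ≈ 0.7944, P(line Z) ≈ 0.1142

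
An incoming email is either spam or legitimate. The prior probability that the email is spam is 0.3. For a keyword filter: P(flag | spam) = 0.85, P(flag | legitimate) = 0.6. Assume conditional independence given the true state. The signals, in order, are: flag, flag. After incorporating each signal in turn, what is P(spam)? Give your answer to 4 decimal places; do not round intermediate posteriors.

After 'flag': P(spam) = 0.85·0.3000 / (0.85·0.3000 + 0.6·0.7000) ≈ 0.3778
After 'flag': P(spam) = 0.85·0.3778 / (0.85·0.3778 + 0.6·0.6222) ≈ 0.4624

0.4624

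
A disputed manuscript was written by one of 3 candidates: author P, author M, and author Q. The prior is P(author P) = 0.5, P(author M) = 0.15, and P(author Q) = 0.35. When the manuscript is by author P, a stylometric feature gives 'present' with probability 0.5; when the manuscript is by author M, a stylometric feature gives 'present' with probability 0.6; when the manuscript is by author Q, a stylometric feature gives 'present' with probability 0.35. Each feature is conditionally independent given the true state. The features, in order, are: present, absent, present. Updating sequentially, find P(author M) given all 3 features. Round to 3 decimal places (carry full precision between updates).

0.193

Apply Bayes' rule sequentially, carrying P(author M) forward.
After 'present': normaliser = 0.5·0.5000 + 0.6·0.1500 + 0.35·0.3500; P(author P) ≈ 0.5405, P(author M) ≈ 0.1946, P(author Q) ≈ 0.2649
After 'absent': normaliser = 0.5·0.5405 + 0.4·0.1946 + 0.65·0.2649; P(author P) ≈ 0.5195, P(author M) ≈ 0.1496, P(author Q) ≈ 0.3309
After 'present': normaliser = 0.5·0.5195 + 0.6·0.1496 + 0.35·0.3309; P(author P) ≈ 0.5582, P(author M) ≈ 0.1929, P(author Q) ≈ 0.2489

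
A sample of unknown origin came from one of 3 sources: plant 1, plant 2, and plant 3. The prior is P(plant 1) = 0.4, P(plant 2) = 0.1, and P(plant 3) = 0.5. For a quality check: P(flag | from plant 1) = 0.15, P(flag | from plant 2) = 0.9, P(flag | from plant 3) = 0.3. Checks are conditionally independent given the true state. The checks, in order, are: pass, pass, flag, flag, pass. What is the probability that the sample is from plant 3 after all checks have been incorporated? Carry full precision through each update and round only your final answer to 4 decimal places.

0.7335

After 'pass': normaliser = 0.85·0.4000 + 0.1·0.1000 + 0.7·0.5000; P(plant 1) ≈ 0.4857, P(plant 2) ≈ 0.0143, P(plant 3) ≈ 0.5000
After 'pass': normaliser = 0.85·0.4857 + 0.1·0.0143 + 0.7·0.5000; P(plant 1) ≈ 0.5402, P(plant 2) ≈ 0.0019, P(plant 3) ≈ 0.4579
After 'flag': normaliser = 0.15·0.5402 + 0.9·0.0019 + 0.3·0.4579; P(plant 1) ≈ 0.3682, P(plant 2) ≈ 0.0076, P(plant 3) ≈ 0.6242
After 'flag': normaliser = 0.15·0.3682 + 0.9·0.0076 + 0.3·0.6242; P(plant 1) ≈ 0.2215, P(plant 2) ≈ 0.0276, P(plant 3) ≈ 0.7510
After 'pass': normaliser = 0.85·0.2215 + 0.1·0.0276 + 0.7·0.7510; P(plant 1) ≈ 0.2627, P(plant 2) ≈ 0.0038, P(plant 3) ≈ 0.7335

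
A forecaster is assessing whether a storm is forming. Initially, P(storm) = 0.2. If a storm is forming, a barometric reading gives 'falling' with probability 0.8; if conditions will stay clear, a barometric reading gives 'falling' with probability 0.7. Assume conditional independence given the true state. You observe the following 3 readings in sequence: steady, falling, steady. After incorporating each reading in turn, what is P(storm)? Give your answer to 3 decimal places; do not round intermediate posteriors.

0.113

After 'steady': P(storm) = 0.2·0.2000 / (0.2·0.2000 + 0.3·0.8000) ≈ 0.1429
After 'falling': P(storm) = 0.8·0.1429 / (0.8·0.1429 + 0.7·0.8571) ≈ 0.1600
After 'steady': P(storm) = 0.2·0.1600 / (0.2·0.1600 + 0.3·0.8400) ≈ 0.1127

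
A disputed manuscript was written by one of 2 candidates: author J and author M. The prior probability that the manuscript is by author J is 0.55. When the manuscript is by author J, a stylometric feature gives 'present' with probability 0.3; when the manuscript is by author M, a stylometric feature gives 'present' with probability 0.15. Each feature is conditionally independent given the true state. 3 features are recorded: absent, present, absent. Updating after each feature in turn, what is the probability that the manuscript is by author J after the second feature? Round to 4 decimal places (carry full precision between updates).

0.6681

After 'absent': P(author J) = 0.7·0.5500 / (0.7·0.5500 + 0.85·0.4500) ≈ 0.5016
After 'present': P(author J) = 0.3·0.5016 / (0.3·0.5016 + 0.15·0.4984) ≈ 0.6681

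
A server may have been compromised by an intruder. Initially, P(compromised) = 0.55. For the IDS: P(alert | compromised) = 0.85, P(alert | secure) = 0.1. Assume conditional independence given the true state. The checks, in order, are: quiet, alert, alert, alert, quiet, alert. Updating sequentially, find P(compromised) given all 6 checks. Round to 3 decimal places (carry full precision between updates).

0.994

After 'quiet': P(compromised) = 0.15·0.5500 / (0.15·0.5500 + 0.9·0.4500) ≈ 0.1692
After 'alert': P(compromised) = 0.85·0.1692 / (0.85·0.1692 + 0.1·0.8308) ≈ 0.6339
After 'alert': P(compromised) = 0.85·0.6339 / (0.85·0.6339 + 0.1·0.3661) ≈ 0.9364
After 'alert': P(compromised) = 0.85·0.9364 / (0.85·0.9364 + 0.1·0.0636) ≈ 0.9921
After 'quiet': P(compromised) = 0.15·0.9921 / (0.15·0.9921 + 0.9·0.0079) ≈ 0.9542
After 'alert': P(compromised) = 0.85·0.9542 / (0.85·0.9542 + 0.1·0.0458) ≈ 0.9944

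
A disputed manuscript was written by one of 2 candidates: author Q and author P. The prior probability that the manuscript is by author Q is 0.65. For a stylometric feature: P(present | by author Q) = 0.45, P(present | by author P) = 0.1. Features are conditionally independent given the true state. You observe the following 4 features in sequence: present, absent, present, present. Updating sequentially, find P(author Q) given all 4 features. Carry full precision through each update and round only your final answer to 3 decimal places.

Apply Bayes' rule sequentially, carrying P(author Q) forward.
After 'present': P(author Q) = 0.45·0.6500 / (0.45·0.6500 + 0.1·0.3500) ≈ 0.8931
After 'absent': P(author Q) = 0.55·0.8931 / (0.55·0.8931 + 0.9·0.1069) ≈ 0.8363
After 'present': P(author Q) = 0.45·0.8363 / (0.45·0.8363 + 0.1·0.1637) ≈ 0.9583
After 'present': P(author Q) = 0.45·0.9583 / (0.45·0.9583 + 0.1·0.0417) ≈ 0.9904

0.990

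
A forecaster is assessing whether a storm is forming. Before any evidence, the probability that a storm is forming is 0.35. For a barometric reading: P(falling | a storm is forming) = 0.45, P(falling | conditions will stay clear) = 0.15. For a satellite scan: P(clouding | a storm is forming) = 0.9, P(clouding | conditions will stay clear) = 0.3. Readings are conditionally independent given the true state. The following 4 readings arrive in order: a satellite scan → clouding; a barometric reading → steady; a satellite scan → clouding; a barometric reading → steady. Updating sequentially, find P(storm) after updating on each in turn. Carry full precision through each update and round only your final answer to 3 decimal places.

After a satellite scan='clouding': P(storm) = 0.9·0.3500 / (0.9·0.3500 + 0.3·0.6500) ≈ 0.6176
After a barometric reading='steady': P(storm) = 0.55·0.6176 / (0.55·0.6176 + 0.85·0.3824) ≈ 0.5111
After a satellite scan='clouding': P(storm) = 0.9·0.5111 / (0.9·0.5111 + 0.3·0.4889) ≈ 0.7582
After a barometric reading='steady': P(storm) = 0.55·0.7582 / (0.55·0.7582 + 0.85·0.2418) ≈ 0.6699

0.670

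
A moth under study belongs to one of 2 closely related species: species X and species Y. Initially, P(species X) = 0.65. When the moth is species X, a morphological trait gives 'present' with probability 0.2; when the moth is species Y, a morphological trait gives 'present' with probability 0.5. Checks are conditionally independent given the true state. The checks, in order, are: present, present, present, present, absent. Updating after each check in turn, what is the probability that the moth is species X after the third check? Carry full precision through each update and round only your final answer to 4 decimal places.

0.1062

After 'present': P(species X) = 0.2·0.6500 / (0.2·0.6500 + 0.5·0.3500) ≈ 0.4262
After 'present': P(species X) = 0.2·0.4262 / (0.2·0.4262 + 0.5·0.5738) ≈ 0.2291
After 'present': P(species X) = 0.2·0.2291 / (0.2·0.2291 + 0.5·0.7709) ≈ 0.1062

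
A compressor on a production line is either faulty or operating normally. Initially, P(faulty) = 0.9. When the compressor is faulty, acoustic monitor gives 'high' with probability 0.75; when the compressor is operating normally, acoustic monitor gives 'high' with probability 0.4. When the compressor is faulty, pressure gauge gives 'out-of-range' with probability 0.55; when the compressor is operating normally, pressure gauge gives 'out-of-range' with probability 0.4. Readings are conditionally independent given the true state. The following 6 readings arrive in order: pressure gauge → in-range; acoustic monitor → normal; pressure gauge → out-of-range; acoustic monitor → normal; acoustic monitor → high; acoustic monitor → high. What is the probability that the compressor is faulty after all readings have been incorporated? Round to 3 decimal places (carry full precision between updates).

0.850

Apply Bayes' rule sequentially, carrying P(faulty) forward.
After pressure gauge='in-range': P(faulty) = 0.45·0.9000 / (0.45·0.9000 + 0.6·0.1000) ≈ 0.8710
After acoustic monitor='normal': P(faulty) = 0.25·0.8710 / (0.25·0.8710 + 0.6·0.1290) ≈ 0.7377
After pressure gauge='out-of-range': P(faulty) = 0.55·0.7377 / (0.55·0.7377 + 0.4·0.2623) ≈ 0.7945
After acoustic monitor='normal': P(faulty) = 0.25·0.7945 / (0.25·0.7945 + 0.6·0.2055) ≈ 0.6171
After acoustic monitor='high': P(faulty) = 0.75·0.6171 / (0.75·0.6171 + 0.4·0.3829) ≈ 0.7513
After acoustic monitor='high': P(faulty) = 0.75·0.7513 / (0.75·0.7513 + 0.4·0.2487) ≈ 0.8500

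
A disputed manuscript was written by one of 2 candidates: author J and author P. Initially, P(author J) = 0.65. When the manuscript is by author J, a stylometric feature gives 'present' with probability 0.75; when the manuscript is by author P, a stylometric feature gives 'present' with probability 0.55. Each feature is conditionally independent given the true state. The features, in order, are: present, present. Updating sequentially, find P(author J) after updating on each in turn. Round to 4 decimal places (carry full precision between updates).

After 'present': P(author J) = 0.75·0.6500 / (0.75·0.6500 + 0.55·0.3500) ≈ 0.7169
After 'present': P(author J) = 0.75·0.7169 / (0.75·0.7169 + 0.55·0.2831) ≈ 0.7755

0.7755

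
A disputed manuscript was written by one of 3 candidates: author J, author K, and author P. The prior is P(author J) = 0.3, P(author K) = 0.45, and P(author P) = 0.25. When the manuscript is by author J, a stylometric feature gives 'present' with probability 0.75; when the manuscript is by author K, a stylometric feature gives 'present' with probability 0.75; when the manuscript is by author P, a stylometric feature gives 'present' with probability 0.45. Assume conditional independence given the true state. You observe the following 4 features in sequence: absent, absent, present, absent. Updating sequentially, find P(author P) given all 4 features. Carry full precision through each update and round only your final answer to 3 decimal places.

Apply Bayes' rule sequentially, carrying P(author P) forward.
After 'absent': normaliser = 0.25·0.3000 + 0.25·0.4500 + 0.55·0.2500; P(author J) ≈ 0.2308, P(author K) ≈ 0.3462, P(author P) ≈ 0.4231
After 'absent': normaliser = 0.25·0.2308 + 0.25·0.3462 + 0.55·0.4231; P(author J) ≈ 0.1531, P(author K) ≈ 0.2296, P(author P) ≈ 0.6173
After 'present': normaliser = 0.75·0.1531 + 0.75·0.2296 + 0.45·0.6173; P(author J) ≈ 0.2033, P(author K) ≈ 0.3049, P(author P) ≈ 0.4919
After 'absent': normaliser = 0.25·0.2033 + 0.25·0.3049 + 0.55·0.4919; P(author J) ≈ 0.1278, P(author K) ≈ 0.1917, P(author P) ≈ 0.6805

0.680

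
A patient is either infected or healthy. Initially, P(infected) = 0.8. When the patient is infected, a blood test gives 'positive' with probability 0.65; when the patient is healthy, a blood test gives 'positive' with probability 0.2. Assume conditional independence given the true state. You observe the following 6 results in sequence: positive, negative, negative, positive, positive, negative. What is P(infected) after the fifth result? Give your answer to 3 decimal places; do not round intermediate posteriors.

0.963

Apply Bayes' rule sequentially, carrying P(infected) forward.
After 'positive': P(infected) = 0.65·0.8000 / (0.65·0.8000 + 0.2·0.2000) ≈ 0.9286
After 'negative': P(infected) = 0.35·0.9286 / (0.35·0.9286 + 0.8·0.0714) ≈ 0.8505
After 'negative': P(infected) = 0.35·0.8505 / (0.35·0.8505 + 0.8·0.1495) ≈ 0.7133
After 'positive': P(infected) = 0.65·0.7133 / (0.65·0.7133 + 0.2·0.2867) ≈ 0.8900
After 'positive': P(infected) = 0.65·0.8900 / (0.65·0.8900 + 0.2·0.1100) ≈ 0.9633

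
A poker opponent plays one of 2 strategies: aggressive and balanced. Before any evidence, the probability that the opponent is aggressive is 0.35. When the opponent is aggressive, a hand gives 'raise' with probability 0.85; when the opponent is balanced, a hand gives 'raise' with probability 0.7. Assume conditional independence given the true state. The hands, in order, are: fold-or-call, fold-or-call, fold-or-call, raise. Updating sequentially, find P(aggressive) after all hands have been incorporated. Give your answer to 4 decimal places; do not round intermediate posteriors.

0.0756

After 'fold-or-call': P(aggressive) = 0.15·0.3500 / (0.15·0.3500 + 0.3·0.6500) ≈ 0.2121
After 'fold-or-call': P(aggressive) = 0.15·0.2121 / (0.15·0.2121 + 0.3·0.7879) ≈ 0.1186
After 'fold-or-call': P(aggressive) = 0.15·0.1186 / (0.15·0.1186 + 0.3·0.8814) ≈ 0.0631
After 'raise': P(aggressive) = 0.85·0.0631 / (0.85·0.0631 + 0.7·0.9369) ≈ 0.0756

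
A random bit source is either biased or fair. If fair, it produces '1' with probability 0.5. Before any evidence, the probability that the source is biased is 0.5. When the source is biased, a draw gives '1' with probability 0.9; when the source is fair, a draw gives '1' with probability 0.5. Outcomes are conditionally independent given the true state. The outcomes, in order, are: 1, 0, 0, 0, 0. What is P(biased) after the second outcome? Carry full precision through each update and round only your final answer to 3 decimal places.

After '1': P(biased) = 0.9·0.5000 / (0.9·0.5000 + 0.5·0.5000) ≈ 0.6429
After '0': P(biased) = 0.1·0.6429 / (0.1·0.6429 + 0.5·0.3571) ≈ 0.2647

0.265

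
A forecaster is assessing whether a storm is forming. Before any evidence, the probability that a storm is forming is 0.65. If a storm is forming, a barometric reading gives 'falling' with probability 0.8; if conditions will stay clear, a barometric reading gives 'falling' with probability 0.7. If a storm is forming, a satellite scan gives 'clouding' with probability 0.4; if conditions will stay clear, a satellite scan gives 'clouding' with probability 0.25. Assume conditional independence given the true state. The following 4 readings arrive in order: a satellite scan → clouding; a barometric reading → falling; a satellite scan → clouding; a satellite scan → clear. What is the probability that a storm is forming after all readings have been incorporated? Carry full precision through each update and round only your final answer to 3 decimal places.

0.813

After a satellite scan='clouding': P(storm) = 0.4·0.6500 / (0.4·0.6500 + 0.25·0.3500) ≈ 0.7482
After a barometric reading='falling': P(storm) = 0.8·0.7482 / (0.8·0.7482 + 0.7·0.2518) ≈ 0.7725
After a satellite scan='clouding': P(storm) = 0.4·0.7725 / (0.4·0.7725 + 0.25·0.2275) ≈ 0.8446
After a satellite scan='clear': P(storm) = 0.6·0.8446 / (0.6·0.8446 + 0.75·0.1554) ≈ 0.8130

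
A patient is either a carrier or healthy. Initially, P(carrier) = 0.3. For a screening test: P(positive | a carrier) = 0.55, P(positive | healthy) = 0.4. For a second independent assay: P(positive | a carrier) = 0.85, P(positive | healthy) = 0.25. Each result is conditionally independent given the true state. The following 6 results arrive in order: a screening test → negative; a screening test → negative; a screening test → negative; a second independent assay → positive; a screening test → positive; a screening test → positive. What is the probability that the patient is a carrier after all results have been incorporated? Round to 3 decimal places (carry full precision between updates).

After a screening test='negative': P(carrier) = 0.45·0.3000 / (0.45·0.3000 + 0.6·0.7000) ≈ 0.2432
After a screening test='negative': P(carrier) = 0.45·0.2432 / (0.45·0.2432 + 0.6·0.7568) ≈ 0.1942
After a screening test='negative': P(carrier) = 0.45·0.1942 / (0.45·0.1942 + 0.6·0.8058) ≈ 0.1531
After a second independent assay='positive': P(carrier) = 0.85·0.1531 / (0.85·0.1531 + 0.25·0.8469) ≈ 0.3807
After a screening test='positive': P(carrier) = 0.55·0.3807 / (0.55·0.3807 + 0.4·0.6193) ≈ 0.4581
After a screening test='positive': P(carrier) = 0.55·0.4581 / (0.55·0.4581 + 0.4·0.5419) ≈ 0.5375

0.538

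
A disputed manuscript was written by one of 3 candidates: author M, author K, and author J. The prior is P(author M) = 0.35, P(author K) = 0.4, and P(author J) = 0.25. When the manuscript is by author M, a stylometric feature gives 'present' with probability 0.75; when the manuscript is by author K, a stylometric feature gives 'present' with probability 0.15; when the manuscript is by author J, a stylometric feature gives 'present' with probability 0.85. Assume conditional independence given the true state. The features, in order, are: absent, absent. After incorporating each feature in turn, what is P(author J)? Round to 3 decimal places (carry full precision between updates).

0.018

After 'absent': normaliser = 0.25·0.3500 + 0.85·0.4000 + 0.15·0.2500; P(author M) ≈ 0.1882, P(author K) ≈ 0.7312, P(author J) ≈ 0.0806
After 'absent': normaliser = 0.25·0.1882 + 0.85·0.7312 + 0.15·0.0806; P(author M) ≈ 0.0691, P(author K) ≈ 0.9131, P(author J) ≈ 0.0178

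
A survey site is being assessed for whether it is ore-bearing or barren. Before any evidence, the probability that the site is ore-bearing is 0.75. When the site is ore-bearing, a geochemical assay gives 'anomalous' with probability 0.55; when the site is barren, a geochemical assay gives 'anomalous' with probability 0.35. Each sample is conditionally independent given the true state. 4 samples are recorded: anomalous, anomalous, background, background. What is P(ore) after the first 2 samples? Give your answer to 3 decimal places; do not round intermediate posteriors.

Apply Bayes' rule sequentially, carrying P(ore) forward.
After 'anomalous': P(ore) = 0.55·0.7500 / (0.55·0.7500 + 0.35·0.2500) ≈ 0.8250
After 'anomalous': P(ore) = 0.55·0.8250 / (0.55·0.8250 + 0.35·0.1750) ≈ 0.8811

0.881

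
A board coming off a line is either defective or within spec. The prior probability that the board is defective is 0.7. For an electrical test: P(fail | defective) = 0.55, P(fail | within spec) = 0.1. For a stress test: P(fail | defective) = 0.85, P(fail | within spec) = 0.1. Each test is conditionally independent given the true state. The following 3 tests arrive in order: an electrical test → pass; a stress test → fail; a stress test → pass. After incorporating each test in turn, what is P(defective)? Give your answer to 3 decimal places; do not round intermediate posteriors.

After an electrical test='pass': P(defective) = 0.45·0.7000 / (0.45·0.7000 + 0.9·0.3000) ≈ 0.5385
After a stress test='fail': P(defective) = 0.85·0.5385 / (0.85·0.5385 + 0.1·0.4615) ≈ 0.9084
After a stress test='pass': P(defective) = 0.15·0.9084 / (0.15·0.9084 + 0.9·0.0916) ≈ 0.6230

0.623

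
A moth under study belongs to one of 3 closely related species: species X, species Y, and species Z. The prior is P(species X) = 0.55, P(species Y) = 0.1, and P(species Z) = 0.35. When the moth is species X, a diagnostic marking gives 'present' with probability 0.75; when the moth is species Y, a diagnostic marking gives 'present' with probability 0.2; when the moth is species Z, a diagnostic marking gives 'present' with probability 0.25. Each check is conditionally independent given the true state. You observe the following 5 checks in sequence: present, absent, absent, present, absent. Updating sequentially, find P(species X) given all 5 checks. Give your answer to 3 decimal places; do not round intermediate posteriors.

0.300

After 'present': normaliser = 0.75·0.5500 + 0.2·0.1000 + 0.25·0.3500; P(species X) ≈ 0.7933, P(species Y) ≈ 0.0385, P(species Z) ≈ 0.1683
After 'absent': normaliser = 0.25·0.7933 + 0.8·0.0385 + 0.75·0.1683; P(species X) ≈ 0.5582, P(species Y) ≈ 0.0866, P(species Z) ≈ 0.3552
After 'absent': normaliser = 0.25·0.5582 + 0.8·0.0866 + 0.75·0.3552; P(species X) ≈ 0.2936, P(species Y) ≈ 0.1458, P(species Z) ≈ 0.5606
After 'present': normaliser = 0.75·0.2936 + 0.2·0.1458 + 0.25·0.5606; P(species X) ≈ 0.5654, P(species Y) ≈ 0.0749, P(species Z) ≈ 0.3598
After 'absent': normaliser = 0.25·0.5654 + 0.8·0.0749 + 0.75·0.3598; P(species X) ≈ 0.3001, P(species Y) ≈ 0.1271, P(species Z) ≈ 0.5728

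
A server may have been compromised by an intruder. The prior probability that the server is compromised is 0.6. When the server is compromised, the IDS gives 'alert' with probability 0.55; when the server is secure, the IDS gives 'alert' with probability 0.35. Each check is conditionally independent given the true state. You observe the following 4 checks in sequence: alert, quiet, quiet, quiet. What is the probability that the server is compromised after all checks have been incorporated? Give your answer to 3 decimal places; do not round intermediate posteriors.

0.439

Apply Bayes' rule sequentially, carrying P(compromised) forward.
After 'alert': P(compromised) = 0.55·0.6000 / (0.55·0.6000 + 0.35·0.4000) ≈ 0.7021
After 'quiet': P(compromised) = 0.45·0.7021 / (0.45·0.7021 + 0.65·0.2979) ≈ 0.6200
After 'quiet': P(compromised) = 0.45·0.6200 / (0.45·0.6200 + 0.65·0.3800) ≈ 0.5305
After 'quiet': P(compromised) = 0.45·0.5305 / (0.45·0.5305 + 0.65·0.4695) ≈ 0.4389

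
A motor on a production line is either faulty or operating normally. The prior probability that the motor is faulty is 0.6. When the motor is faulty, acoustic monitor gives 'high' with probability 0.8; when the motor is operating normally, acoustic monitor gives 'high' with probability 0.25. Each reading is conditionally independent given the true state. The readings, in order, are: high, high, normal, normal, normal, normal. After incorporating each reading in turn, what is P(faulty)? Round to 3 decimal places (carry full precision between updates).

0.072

Apply Bayes' rule sequentially, carrying P(faulty) forward.
After 'high': P(faulty) = 0.8·0.6000 / (0.8·0.6000 + 0.25·0.4000) ≈ 0.8276
After 'high': P(faulty) = 0.8·0.8276 / (0.8·0.8276 + 0.25·0.1724) ≈ 0.9389
After 'normal': P(faulty) = 0.2·0.9389 / (0.2·0.9389 + 0.75·0.0611) ≈ 0.8038
After 'normal': P(faulty) = 0.2·0.8038 / (0.2·0.8038 + 0.75·0.1962) ≈ 0.5220
After 'normal': P(faulty) = 0.2·0.5220 / (0.2·0.5220 + 0.75·0.4780) ≈ 0.2256
After 'normal': P(faulty) = 0.2·0.2256 / (0.2·0.2256 + 0.75·0.7744) ≈ 0.0721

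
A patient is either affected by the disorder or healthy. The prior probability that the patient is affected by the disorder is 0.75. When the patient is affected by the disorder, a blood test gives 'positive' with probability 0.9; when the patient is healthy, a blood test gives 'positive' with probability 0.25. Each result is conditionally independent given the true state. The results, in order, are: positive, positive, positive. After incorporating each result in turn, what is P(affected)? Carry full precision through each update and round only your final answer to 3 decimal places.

After 'positive': P(affected) = 0.9·0.7500 / (0.9·0.7500 + 0.25·0.2500) ≈ 0.9153
After 'positive': P(affected) = 0.9·0.9153 / (0.9·0.9153 + 0.25·0.0847) ≈ 0.9749
After 'positive': P(affected) = 0.9·0.9749 / (0.9·0.9749 + 0.25·0.0251) ≈ 0.9929

0.993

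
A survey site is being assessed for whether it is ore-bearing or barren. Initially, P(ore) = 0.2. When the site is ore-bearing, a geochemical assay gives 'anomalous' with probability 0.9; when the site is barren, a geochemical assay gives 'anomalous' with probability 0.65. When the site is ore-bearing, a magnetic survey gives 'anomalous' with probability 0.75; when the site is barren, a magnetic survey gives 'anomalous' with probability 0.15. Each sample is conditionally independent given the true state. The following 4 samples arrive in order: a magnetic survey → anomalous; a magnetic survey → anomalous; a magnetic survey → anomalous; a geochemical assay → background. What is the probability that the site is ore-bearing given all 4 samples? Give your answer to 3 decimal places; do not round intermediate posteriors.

0.899

After a magnetic survey='anomalous': P(ore) = 0.75·0.2000 / (0.75·0.2000 + 0.15·0.8000) ≈ 0.5556
After a magnetic survey='anomalous': P(ore) = 0.75·0.5556 / (0.75·0.5556 + 0.15·0.4444) ≈ 0.8621
After a magnetic survey='anomalous': P(ore) = 0.75·0.8621 / (0.75·0.8621 + 0.15·0.1379) ≈ 0.9690
After a geochemical assay='background': P(ore) = 0.1·0.9690 / (0.1·0.9690 + 0.35·0.0310) ≈ 0.8993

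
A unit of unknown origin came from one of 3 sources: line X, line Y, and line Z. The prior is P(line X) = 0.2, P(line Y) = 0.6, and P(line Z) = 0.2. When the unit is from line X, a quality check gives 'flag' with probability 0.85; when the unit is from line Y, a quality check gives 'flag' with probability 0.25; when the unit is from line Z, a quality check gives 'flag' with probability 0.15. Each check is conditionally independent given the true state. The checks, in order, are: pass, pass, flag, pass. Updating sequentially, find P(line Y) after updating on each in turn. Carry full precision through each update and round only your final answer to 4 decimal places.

After 'pass': normaliser = 0.15·0.2000 + 0.75·0.6000 + 0.85·0.2000; P(line X) ≈ 0.0462, P(line Y) ≈ 0.6923, P(line Z) ≈ 0.2615
After 'pass': normaliser = 0.15·0.0462 + 0.75·0.6923 + 0.85·0.2615; P(line X) ≈ 0.0092, P(line Y) ≈ 0.6937, P(line Z) ≈ 0.2970
After 'flag': normaliser = 0.85·0.0092 + 0.25·0.6937 + 0.15·0.2970; P(line X) ≈ 0.0348, P(line Y) ≈ 0.7679, P(line Z) ≈ 0.1973
After 'pass': normaliser = 0.15·0.0348 + 0.75·0.7679 + 0.85·0.1973; P(line X) ≈ 0.0070, P(line Y) ≈ 0.7691, P(line Z) ≈ 0.2239

0.7691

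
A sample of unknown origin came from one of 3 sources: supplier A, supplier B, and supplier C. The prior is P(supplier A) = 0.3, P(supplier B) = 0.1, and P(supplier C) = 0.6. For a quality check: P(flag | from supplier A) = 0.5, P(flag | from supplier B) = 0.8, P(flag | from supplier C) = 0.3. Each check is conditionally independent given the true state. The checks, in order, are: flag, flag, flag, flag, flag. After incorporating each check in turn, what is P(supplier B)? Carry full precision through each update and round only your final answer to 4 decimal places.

0.7515

Each posterior becomes the prior for the next update.
After 'flag': normaliser = 0.5·0.3000 + 0.8·0.1000 + 0.3·0.6000; P(supplier A) ≈ 0.3659, P(supplier B) ≈ 0.1951, P(supplier C) ≈ 0.4390
After 'flag': normaliser = 0.5·0.3659 + 0.8·0.1951 + 0.3·0.4390; P(supplier A) ≈ 0.3886, P(supplier B) ≈ 0.3316, P(supplier C) ≈ 0.2798
After 'flag': normaliser = 0.5·0.3886 + 0.8·0.3316 + 0.3·0.2798; P(supplier A) ≈ 0.3575, P(supplier B) ≈ 0.4881, P(supplier C) ≈ 0.1544
After 'flag': normaliser = 0.5·0.3575 + 0.8·0.4881 + 0.3·0.1544; P(supplier A) ≈ 0.2904, P(supplier B) ≈ 0.6344, P(supplier C) ≈ 0.0753
After 'flag': normaliser = 0.5·0.2904 + 0.8·0.6344 + 0.3·0.0753; P(supplier A) ≈ 0.2150, P(supplier B) ≈ 0.7515, P(supplier C) ≈ 0.0334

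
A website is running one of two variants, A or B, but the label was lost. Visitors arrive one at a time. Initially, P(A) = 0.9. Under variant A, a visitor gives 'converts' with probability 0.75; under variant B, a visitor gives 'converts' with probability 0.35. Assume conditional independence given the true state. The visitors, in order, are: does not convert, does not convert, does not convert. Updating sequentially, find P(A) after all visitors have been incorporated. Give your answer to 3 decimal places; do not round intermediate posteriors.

After 'does not convert': P(A) = 0.25·0.9000 / (0.25·0.9000 + 0.65·0.1000) ≈ 0.7759
After 'does not convert': P(A) = 0.25·0.7759 / (0.25·0.7759 + 0.65·0.2241) ≈ 0.5711
After 'does not convert': P(A) = 0.25·0.5711 / (0.25·0.5711 + 0.65·0.4289) ≈ 0.3387

0.339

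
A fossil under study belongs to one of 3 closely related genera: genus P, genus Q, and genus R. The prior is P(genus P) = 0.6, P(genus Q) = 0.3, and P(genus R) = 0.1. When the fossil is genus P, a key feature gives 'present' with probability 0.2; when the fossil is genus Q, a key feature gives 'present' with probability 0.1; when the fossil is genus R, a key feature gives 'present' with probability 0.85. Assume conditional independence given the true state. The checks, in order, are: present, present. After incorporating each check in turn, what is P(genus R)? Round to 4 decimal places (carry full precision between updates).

After 'present': normaliser = 0.2·0.6000 + 0.1·0.3000 + 0.85·0.1000; P(genus P) ≈ 0.5106, P(genus Q) ≈ 0.1277, P(genus R) ≈ 0.3617
After 'present': normaliser = 0.2·0.5106 + 0.1·0.1277 + 0.85·0.3617; P(genus P) ≈ 0.2418, P(genus Q) ≈ 0.0302, P(genus R) ≈ 0.7280

0.7280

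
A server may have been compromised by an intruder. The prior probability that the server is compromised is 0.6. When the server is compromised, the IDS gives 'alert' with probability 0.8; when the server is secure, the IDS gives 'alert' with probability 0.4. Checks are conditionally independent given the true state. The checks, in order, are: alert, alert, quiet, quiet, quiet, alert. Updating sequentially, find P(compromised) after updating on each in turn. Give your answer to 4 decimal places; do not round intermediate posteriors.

After 'alert': P(compromised) = 0.8·0.6000 / (0.8·0.6000 + 0.4·0.4000) ≈ 0.7500
After 'alert': P(compromised) = 0.8·0.7500 / (0.8·0.7500 + 0.4·0.2500) ≈ 0.8571
After 'quiet': P(compromised) = 0.2·0.8571 / (0.2·0.8571 + 0.6·0.1429) ≈ 0.6667
After 'quiet': P(compromised) = 0.2·0.6667 / (0.2·0.6667 + 0.6·0.3333) ≈ 0.4000
After 'quiet': P(compromised) = 0.2·0.4000 / (0.2·0.4000 + 0.6·0.6000) ≈ 0.1818
After 'alert': P(compromised) = 0.8·0.1818 / (0.8·0.1818 + 0.4·0.8182) ≈ 0.3077

0.3077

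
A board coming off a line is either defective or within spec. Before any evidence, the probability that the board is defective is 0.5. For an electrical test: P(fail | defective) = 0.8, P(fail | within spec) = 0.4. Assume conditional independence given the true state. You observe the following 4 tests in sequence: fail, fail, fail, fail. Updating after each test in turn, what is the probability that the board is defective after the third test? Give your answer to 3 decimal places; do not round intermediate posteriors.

0.889

After 'fail': P(defective) = 0.8·0.5000 / (0.8·0.5000 + 0.4·0.5000) ≈ 0.6667
After 'fail': P(defective) = 0.8·0.6667 / (0.8·0.6667 + 0.4·0.3333) ≈ 0.8000
After 'fail': P(defective) = 0.8·0.8000 / (0.8·0.8000 + 0.4·0.2000) ≈ 0.8889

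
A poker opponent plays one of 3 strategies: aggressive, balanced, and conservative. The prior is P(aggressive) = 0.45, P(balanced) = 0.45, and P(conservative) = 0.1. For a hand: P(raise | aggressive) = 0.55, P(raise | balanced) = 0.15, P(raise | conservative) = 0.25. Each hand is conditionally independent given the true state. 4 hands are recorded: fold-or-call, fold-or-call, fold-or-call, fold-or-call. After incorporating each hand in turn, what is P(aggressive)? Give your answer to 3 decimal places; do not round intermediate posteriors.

After 'fold-or-call': normaliser = 0.45·0.4500 + 0.85·0.4500 + 0.75·0.1000; P(aggressive) ≈ 0.3068, P(balanced) ≈ 0.5795, P(conservative) ≈ 0.1136
After 'fold-or-call': normaliser = 0.45·0.3068 + 0.85·0.5795 + 0.75·0.1136; P(aggressive) ≈ 0.1929, P(balanced) ≈ 0.6881, P(conservative) ≈ 0.1190
After 'fold-or-call': normaliser = 0.45·0.1929 + 0.85·0.6881 + 0.75·0.1190; P(aggressive) ≈ 0.1140, P(balanced) ≈ 0.7686, P(conservative) ≈ 0.1173
After 'fold-or-call': normaliser = 0.45·0.1140 + 0.85·0.7686 + 0.75·0.1173; P(aggressive) ≈ 0.0647, P(balanced) ≈ 0.8242, P(conservative) ≈ 0.1110

0.065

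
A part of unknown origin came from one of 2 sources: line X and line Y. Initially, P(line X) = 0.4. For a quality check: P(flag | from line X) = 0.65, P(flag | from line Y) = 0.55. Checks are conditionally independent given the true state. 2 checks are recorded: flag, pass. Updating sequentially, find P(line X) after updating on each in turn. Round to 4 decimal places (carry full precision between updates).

0.3800

After 'flag': P(line X) = 0.65·0.4000 / (0.65·0.4000 + 0.55·0.6000) ≈ 0.4407
After 'pass': P(line X) = 0.35·0.4407 / (0.35·0.4407 + 0.45·0.5593) ≈ 0.3800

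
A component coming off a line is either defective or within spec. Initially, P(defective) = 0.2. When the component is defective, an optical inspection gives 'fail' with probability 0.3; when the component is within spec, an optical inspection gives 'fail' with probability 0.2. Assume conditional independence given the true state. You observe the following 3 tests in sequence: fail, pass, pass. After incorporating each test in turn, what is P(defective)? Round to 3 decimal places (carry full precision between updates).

Apply Bayes' rule sequentially, carrying P(defective) forward.
After 'fail': P(defective) = 0.3·0.2000 / (0.3·0.2000 + 0.2·0.8000) ≈ 0.2727
After 'pass': P(defective) = 0.7·0.2727 / (0.7·0.2727 + 0.8·0.7273) ≈ 0.2471
After 'pass': P(defective) = 0.7·0.2471 / (0.7·0.2471 + 0.8·0.7529) ≈ 0.2231

0.223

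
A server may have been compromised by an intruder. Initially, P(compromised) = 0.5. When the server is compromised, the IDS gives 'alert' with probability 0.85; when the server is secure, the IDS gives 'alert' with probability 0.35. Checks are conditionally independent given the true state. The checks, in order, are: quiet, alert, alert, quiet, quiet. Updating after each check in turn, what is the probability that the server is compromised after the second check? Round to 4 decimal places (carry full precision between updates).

After 'quiet': P(compromised) = 0.15·0.5000 / (0.15·0.5000 + 0.65·0.5000) ≈ 0.1875
After 'alert': P(compromised) = 0.85·0.1875 / (0.85·0.1875 + 0.35·0.8125) ≈ 0.3592

0.3592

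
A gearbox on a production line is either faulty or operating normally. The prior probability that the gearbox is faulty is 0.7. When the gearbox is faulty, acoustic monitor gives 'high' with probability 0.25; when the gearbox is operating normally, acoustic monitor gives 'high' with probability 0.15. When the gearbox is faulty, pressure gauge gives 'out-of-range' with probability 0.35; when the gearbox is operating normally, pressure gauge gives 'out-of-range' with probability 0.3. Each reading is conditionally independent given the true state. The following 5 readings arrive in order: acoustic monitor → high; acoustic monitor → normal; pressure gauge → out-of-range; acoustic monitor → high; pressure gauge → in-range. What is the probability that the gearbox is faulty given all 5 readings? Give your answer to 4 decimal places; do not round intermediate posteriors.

0.8610

After acoustic monitor='high': P(faulty) = 0.25·0.7000 / (0.25·0.7000 + 0.15·0.3000) ≈ 0.7955
After acoustic monitor='normal': P(faulty) = 0.75·0.7955 / (0.75·0.7955 + 0.85·0.2045) ≈ 0.7743
After pressure gauge='out-of-range': P(faulty) = 0.35·0.7743 / (0.35·0.7743 + 0.3·0.2257) ≈ 0.8001
After acoustic monitor='high': P(faulty) = 0.25·0.8001 / (0.25·0.8001 + 0.15·0.1999) ≈ 0.8697
After pressure gauge='in-range': P(faulty) = 0.65·0.8697 / (0.65·0.8697 + 0.7·0.1303) ≈ 0.8610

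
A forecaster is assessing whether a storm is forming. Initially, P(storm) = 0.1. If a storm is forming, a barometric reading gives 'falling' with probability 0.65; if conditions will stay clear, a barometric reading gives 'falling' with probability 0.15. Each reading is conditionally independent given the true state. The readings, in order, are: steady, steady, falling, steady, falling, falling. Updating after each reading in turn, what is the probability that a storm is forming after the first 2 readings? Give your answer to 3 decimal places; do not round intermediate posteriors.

After 'steady': P(storm) = 0.35·0.1000 / (0.35·0.1000 + 0.85·0.9000) ≈ 0.0437
After 'steady': P(storm) = 0.35·0.0437 / (0.35·0.0437 + 0.85·0.9563) ≈ 0.0185

0.018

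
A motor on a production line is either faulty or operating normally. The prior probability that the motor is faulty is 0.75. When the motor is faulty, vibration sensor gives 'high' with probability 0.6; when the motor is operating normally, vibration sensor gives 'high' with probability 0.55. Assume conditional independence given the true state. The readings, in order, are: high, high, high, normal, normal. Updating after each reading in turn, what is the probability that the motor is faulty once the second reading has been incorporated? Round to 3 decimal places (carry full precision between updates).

Apply Bayes' rule sequentially, carrying P(faulty) forward.
After 'high': P(faulty) = 0.6·0.7500 / (0.6·0.7500 + 0.55·0.2500) ≈ 0.7660
After 'high': P(faulty) = 0.6·0.7660 / (0.6·0.7660 + 0.55·0.2340) ≈ 0.7812

0.781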